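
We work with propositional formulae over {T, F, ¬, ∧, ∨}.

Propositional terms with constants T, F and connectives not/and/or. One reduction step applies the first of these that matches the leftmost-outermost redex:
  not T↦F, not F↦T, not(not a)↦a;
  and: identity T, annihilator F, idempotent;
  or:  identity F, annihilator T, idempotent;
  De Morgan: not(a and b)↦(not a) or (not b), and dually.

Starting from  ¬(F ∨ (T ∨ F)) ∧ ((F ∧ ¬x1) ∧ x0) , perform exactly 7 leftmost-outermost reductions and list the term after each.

Answer: after 7 steps: F

Derivation:
  start: ¬(F ∨ (T ∨ F)) ∧ ((F ∧ ¬x1) ∧ x0)
  →1  (¬F ∧ ¬(T ∨ F)) ∧ ((F ∧ ¬x1) ∧ x0)
  →2  (T ∧ ¬(T ∨ F)) ∧ ((F ∧ ¬x1) ∧ x0)
  →3  ¬(T ∨ F) ∧ ((F ∧ ¬x1) ∧ x0)
  →4  (¬T ∧ ¬F) ∧ ((F ∧ ¬x1) ∧ x0)
  →5  (F ∧ ¬F) ∧ ((F ∧ ¬x1) ∧ x0)
  →6  F ∧ ((F ∧ ¬x1) ∧ x0)
  →7  F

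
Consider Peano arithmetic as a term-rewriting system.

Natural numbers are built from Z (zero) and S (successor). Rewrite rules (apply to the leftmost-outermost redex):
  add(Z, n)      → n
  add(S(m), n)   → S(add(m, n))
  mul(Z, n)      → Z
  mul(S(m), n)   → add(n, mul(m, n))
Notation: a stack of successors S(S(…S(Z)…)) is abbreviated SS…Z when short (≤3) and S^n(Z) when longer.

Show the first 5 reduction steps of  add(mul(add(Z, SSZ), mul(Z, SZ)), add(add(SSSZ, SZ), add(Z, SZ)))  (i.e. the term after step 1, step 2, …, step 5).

  start: add(mul(add(Z, SSZ), mul(Z, SZ)), add(add(SSSZ, SZ), add(Z, SZ)))
  →1  add(mul(SSZ, mul(Z, SZ)), add(add(SSSZ, SZ), add(Z, SZ)))
  →2  add(add(mul(Z, SZ), mul(SZ, mul(Z, SZ))), add(add(SSSZ, SZ), add(Z, SZ)))
  →3  add(add(Z, mul(SZ, mul(Z, SZ))), add(add(SSSZ, SZ), add(Z, SZ)))
  →4  add(mul(SZ, mul(Z, SZ)), add(add(SSSZ, SZ), add(Z, SZ)))
  →5  add(add(mul(Z, SZ), mul(Z, mul(Z, SZ))), add(add(SSSZ, SZ), add(Z, SZ)))

Answer: after 5 steps: add(add(mul(Z, SZ), mul(Z, mul(Z, SZ))), add(add(SSSZ, SZ), add(Z, SZ)))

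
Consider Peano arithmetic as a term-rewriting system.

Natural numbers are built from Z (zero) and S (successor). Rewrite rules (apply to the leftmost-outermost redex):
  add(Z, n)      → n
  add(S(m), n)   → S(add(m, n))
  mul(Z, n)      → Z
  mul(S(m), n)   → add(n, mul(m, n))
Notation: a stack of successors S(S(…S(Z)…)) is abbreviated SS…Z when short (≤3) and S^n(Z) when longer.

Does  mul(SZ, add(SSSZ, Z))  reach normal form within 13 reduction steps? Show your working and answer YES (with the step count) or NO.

  start: mul(SZ, add(SSSZ, Z))
  step 1: add(add(SSSZ, Z), mul(Z, add(SSSZ, Z)))
  step 2: add(S(add(SSZ, Z)), mul(Z, add(SSSZ, Z)))
  step 3: S(add(add(SSZ, Z), mul(Z, add(SSSZ, Z))))
  step 4: S(add(S(add(SZ, Z)), mul(Z, add(SSSZ, Z))))
  step 5: S(S(add(add(SZ, Z), mul(Z, add(SSSZ, Z)))))
  step 6: S(S(add(S(add(Z, Z)), mul(Z, add(SSSZ, Z)))))
  step 7: S(S(S(add(add(Z, Z), mul(Z, add(SSSZ, Z))))))
  step 8: S(S(S(add(Z, mul(Z, add(SSSZ, Z))))))
  step 9: S(S(S(mul(Z, add(SSSZ, Z)))))
  step 10: SSSZ

Answer: YES — reaches normal form SSSZ in 10 ≤ 13 steps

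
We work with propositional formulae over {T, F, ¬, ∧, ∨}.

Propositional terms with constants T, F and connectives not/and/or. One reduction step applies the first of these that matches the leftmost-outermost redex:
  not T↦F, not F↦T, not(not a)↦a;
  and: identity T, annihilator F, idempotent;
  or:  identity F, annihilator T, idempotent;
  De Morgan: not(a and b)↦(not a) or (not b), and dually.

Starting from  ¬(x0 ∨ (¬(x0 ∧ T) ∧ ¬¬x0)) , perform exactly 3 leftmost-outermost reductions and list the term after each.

  start: ¬(x0 ∨ (¬(x0 ∧ T) ∧ ¬¬x0))
  [1] ¬x0 ∧ ¬(¬(x0 ∧ T) ∧ ¬¬x0)
  [2] ¬x0 ∧ (¬¬(x0 ∧ T) ∨ ¬¬¬x0)
  [3] ¬x0 ∧ ((x0 ∧ T) ∨ ¬¬¬x0)

Answer: after 3 steps: ¬x0 ∧ ((x0 ∧ T) ∨ ¬¬¬x0)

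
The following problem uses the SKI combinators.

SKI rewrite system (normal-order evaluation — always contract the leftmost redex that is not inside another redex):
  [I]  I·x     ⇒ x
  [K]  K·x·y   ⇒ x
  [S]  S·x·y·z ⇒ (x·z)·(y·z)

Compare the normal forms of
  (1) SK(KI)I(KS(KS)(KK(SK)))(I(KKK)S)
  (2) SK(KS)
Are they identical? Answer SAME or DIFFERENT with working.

Term A:
  start: SK(KI)I(KS(KS)(KK(SK)))(I(KKK)S)
  →1  KI(KII)(KS(KS)(KK(SK)))(I(KKK)S)
  →2  I(KS(KS)(KK(SK)))(I(KKK)S)
  →3  KS(KS)(KK(SK))(I(KKK)S)
  →4  S(KK(SK))(I(KKK)S)
  →5  SK(I(KKK)S)
  →6  SK(KKKS)
  →7  SK(KS)

Term B:
  start: SK(KS)

Answer: SAME — A ⇓ SK(KS), B ⇓ SK(KS)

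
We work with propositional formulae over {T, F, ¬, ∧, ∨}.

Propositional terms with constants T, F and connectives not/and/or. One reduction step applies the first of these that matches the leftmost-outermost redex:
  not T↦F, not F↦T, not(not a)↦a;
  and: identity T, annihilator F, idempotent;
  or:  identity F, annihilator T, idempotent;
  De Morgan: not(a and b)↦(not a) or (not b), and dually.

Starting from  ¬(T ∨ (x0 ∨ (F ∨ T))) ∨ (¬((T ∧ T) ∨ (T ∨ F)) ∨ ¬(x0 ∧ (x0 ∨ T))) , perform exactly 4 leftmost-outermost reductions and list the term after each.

  start: ¬(T ∨ (x0 ∨ (F ∨ T))) ∨ (¬((T ∧ T) ∨ (T ∨ F)) ∨ ¬(x0 ∧ (x0 ∨ T)))
  step 1: (¬T ∧ ¬(x0 ∨ (F ∨ T))) ∨ (¬((T ∧ T) ∨ (T ∨ F)) ∨ ¬(x0 ∧ (x0 ∨ T)))
  step 2: (F ∧ ¬(x0 ∨ (F ∨ T))) ∨ (¬((T ∧ T) ∨ (T ∨ F)) ∨ ¬(x0 ∧ (x0 ∨ T)))
  step 3: F ∨ (¬((T ∧ T) ∨ (T ∨ F)) ∨ ¬(x0 ∧ (x0 ∨ T)))
  step 4: ¬((T ∧ T) ∨ (T ∨ F)) ∨ ¬(x0 ∧ (x0 ∨ T))

Answer: after 4 steps: ¬((T ∧ T) ∨ (T ∨ F)) ∨ ¬(x0 ∧ (x0 ∨ T))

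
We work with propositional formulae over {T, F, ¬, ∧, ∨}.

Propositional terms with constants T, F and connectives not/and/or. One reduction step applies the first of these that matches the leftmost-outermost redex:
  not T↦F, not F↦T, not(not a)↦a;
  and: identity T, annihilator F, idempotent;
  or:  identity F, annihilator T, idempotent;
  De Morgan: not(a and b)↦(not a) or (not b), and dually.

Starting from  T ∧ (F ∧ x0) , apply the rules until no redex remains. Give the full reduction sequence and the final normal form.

Answer: normal form = F  (in 2 steps)

Derivation:
  start: T ∧ (F ∧ x0)
  →1  F ∧ x0
  →2  F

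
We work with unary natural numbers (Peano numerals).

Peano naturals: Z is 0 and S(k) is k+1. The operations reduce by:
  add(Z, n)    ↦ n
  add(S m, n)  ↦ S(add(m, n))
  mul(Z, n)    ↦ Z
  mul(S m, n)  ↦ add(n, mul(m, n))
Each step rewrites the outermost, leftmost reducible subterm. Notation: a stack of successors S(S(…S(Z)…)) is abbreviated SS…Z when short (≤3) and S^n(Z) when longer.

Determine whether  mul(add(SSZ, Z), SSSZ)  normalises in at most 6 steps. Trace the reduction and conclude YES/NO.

Answer: NO — after 6 steps the term is S(S(S(mul(add(SZ, Z), SSSZ)))), not yet normal

Reduction:
  start: mul(add(SSZ, Z), SSSZ)
  [1] mul(S(add(SZ, Z)), SSSZ)
  [2] add(SSSZ, mul(add(SZ, Z), SSSZ))
  [3] S(add(SSZ, mul(add(SZ, Z), SSSZ)))
  [4] S(S(add(SZ, mul(add(SZ, Z), SSSZ))))
  [5] S(S(S(add(Z, mul(add(SZ, Z), SSSZ)))))
  [6] S(S(S(mul(add(SZ, Z), SSSZ))))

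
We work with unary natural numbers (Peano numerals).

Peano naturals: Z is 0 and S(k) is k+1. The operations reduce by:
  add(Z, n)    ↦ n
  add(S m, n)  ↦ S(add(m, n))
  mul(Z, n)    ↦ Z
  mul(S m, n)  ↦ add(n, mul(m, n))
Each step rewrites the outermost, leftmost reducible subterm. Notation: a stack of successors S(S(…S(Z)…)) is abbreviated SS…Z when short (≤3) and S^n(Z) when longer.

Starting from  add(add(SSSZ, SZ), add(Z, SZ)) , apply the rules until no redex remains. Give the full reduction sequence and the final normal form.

  start: add(add(SSSZ, SZ), add(Z, SZ))
  →1  add(S(add(SSZ, SZ)), add(Z, SZ))
  →2  S(add(add(SSZ, SZ), add(Z, SZ)))
  →3  S(add(S(add(SZ, SZ)), add(Z, SZ)))
  →4  S(S(add(add(SZ, SZ), add(Z, SZ))))
  →5  S(S(add(S(add(Z, SZ)), add(Z, SZ))))
  →6  S(S(S(add(add(Z, SZ), add(Z, SZ)))))
  →7  S(S(S(add(SZ, add(Z, SZ)))))
  →8  S(S(S(S(add(Z, add(Z, SZ))))))
  →9  S(S(S(S(add(Z, SZ)))))
  →10  S^5(Z)

Answer: normal form = S^5(Z)  (in 10 steps)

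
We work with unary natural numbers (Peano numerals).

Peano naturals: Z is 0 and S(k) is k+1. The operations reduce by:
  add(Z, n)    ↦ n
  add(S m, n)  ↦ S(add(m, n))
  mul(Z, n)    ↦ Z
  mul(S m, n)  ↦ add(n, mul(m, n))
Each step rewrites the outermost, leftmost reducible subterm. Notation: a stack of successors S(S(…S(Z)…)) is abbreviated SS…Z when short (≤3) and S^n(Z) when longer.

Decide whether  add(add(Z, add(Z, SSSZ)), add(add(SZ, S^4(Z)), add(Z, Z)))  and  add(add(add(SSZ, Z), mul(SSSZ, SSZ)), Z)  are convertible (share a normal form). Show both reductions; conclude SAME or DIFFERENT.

Term A:
  start: add(add(Z, add(Z, SSSZ)), add(add(SZ, S^4(Z)), add(Z, Z)))
  [1] add(add(Z, SSSZ), add(add(SZ, S^4(Z)), add(Z, Z)))
  [2] add(SSSZ, add(add(SZ, S^4(Z)), add(Z, Z)))
  [3] S(add(SSZ, add(add(SZ, S^4(Z)), add(Z, Z))))
  [4] S(S(add(SZ, add(add(SZ, S^4(Z)), add(Z, Z)))))
  [5] S(S(S(add(Z, add(add(SZ, S^4(Z)), add(Z, Z))))))
  [6] S(S(S(add(add(SZ, S^4(Z)), add(Z, Z)))))
  [7] S(S(S(add(S(add(Z, S^4(Z))), add(Z, Z)))))
  [8] S(S(S(S(add(add(Z, S^4(Z)), add(Z, Z))))))
  [9] S(S(S(S(add(S^4(Z), add(Z, Z))))))
  [10] S(S(S(S(S(add(SSSZ, add(Z, Z)))))))
  [11] S(S(S(S(S(S(add(SSZ, add(Z, Z))))))))
  [12] S(S(S(S(S(S(S(add(SZ, add(Z, Z)))))))))
  [13] S(S(S(S(S(S(S(S(add(Z, add(Z, Z))))))))))
  [14] S(S(S(S(S(S(S(S(add(Z, Z)))))))))
  [15] S^8(Z)

Term B:
  start: add(add(add(SSZ, Z), mul(SSSZ, SSZ)), Z)
  [1] add(add(S(add(SZ, Z)), mul(SSSZ, SSZ)), Z)
  [2] add(S(add(add(SZ, Z), mul(SSSZ, SSZ))), Z)
  [3] S(add(add(add(SZ, Z), mul(SSSZ, SSZ)), Z))
  [4] S(add(add(S(add(Z, Z)), mul(SSSZ, SSZ)), Z))
  [5] S(add(S(add(add(Z, Z), mul(SSSZ, SSZ))), Z))
  [6] S(S(add(add(add(Z, Z), mul(SSSZ, SSZ)), Z)))
  [7] S(S(add(add(Z, mul(SSSZ, SSZ)), Z)))
  [8] S(S(add(mul(SSSZ, SSZ), Z)))
  [9] S(S(add(add(SSZ, mul(SSZ, SSZ)), Z)))
  [10] S(S(add(S(add(SZ, mul(SSZ, SSZ))), Z)))
  [11] S(S(S(add(add(SZ, mul(SSZ, SSZ)), Z))))
  [12] S(S(S(add(S(add(Z, mul(SSZ, SSZ))), Z))))
  [13] S(S(S(S(add(add(Z, mul(SSZ, SSZ)), Z)))))
  [14] S(S(S(S(add(mul(SSZ, SSZ), Z)))))
  [15] S(S(S(S(add(add(SSZ, mul(SZ, SSZ)), Z)))))
  [16] S(S(S(S(add(S(add(SZ, mul(SZ, SSZ))), Z)))))
  [17] S(S(S(S(S(add(add(SZ, mul(SZ, SSZ)), Z))))))
  [18] S(S(S(S(S(add(S(add(Z, mul(SZ, SSZ))), Z))))))
  [19] S(S(S(S(S(S(add(add(Z, mul(SZ, SSZ)), Z)))))))
  [20] S(S(S(S(S(S(add(mul(SZ, SSZ), Z)))))))
  [21] S(S(S(S(S(S(add(add(SSZ, mul(Z, SSZ)), Z)))))))
  [22] S(S(S(S(S(S(add(S(add(SZ, mul(Z, SSZ))), Z)))))))
  [23] S(S(S(S(S(S(S(add(add(SZ, mul(Z, SSZ)), Z))))))))
  [24] S(S(S(S(S(S(S(add(S(add(Z, mul(Z, SSZ))), Z))))))))
  [25] S(S(S(S(S(S(S(S(add(add(Z, mul(Z, SSZ)), Z)))))))))
  [26] S(S(S(S(S(S(S(S(add(mul(Z, SSZ), Z)))))))))
  [27] S(S(S(S(S(S(S(S(add(Z, Z)))))))))
  [28] S^8(Z)

Answer: SAME — A ⇓ S^8(Z), B ⇓ S^8(Z)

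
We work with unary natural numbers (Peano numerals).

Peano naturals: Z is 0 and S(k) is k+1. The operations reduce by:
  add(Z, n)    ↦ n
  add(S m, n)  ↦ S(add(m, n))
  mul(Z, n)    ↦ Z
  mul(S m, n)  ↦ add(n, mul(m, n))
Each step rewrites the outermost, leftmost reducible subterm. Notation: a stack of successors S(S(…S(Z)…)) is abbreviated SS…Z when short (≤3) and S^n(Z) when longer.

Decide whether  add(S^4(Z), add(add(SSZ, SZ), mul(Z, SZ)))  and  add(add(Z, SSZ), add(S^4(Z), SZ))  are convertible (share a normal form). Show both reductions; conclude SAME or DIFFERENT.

Term A:
  start: add(S^4(Z), add(add(SSZ, SZ), mul(Z, SZ)))
  [1] S(add(SSSZ, add(add(SSZ, SZ), mul(Z, SZ))))
  [2] S(S(add(SSZ, add(add(SSZ, SZ), mul(Z, SZ)))))
  [3] S(S(S(add(SZ, add(add(SSZ, SZ), mul(Z, SZ))))))
  [4] S(S(S(S(add(Z, add(add(SSZ, SZ), mul(Z, SZ)))))))
  [5] S(S(S(S(add(add(SSZ, SZ), mul(Z, SZ))))))
  [6] S(S(S(S(add(S(add(SZ, SZ)), mul(Z, SZ))))))
  [7] S(S(S(S(S(add(add(SZ, SZ), mul(Z, SZ)))))))
  [8] S(S(S(S(S(add(S(add(Z, SZ)), mul(Z, SZ)))))))
  [9] S(S(S(S(S(S(add(add(Z, SZ), mul(Z, SZ))))))))
  [10] S(S(S(S(S(S(add(SZ, mul(Z, SZ))))))))
  [11] S(S(S(S(S(S(S(add(Z, mul(Z, SZ)))))))))
  [12] S(S(S(S(S(S(S(mul(Z, SZ))))))))
  [13] S^7(Z)

Term B:
  start: add(add(Z, SSZ), add(S^4(Z), SZ))
  [1] add(SSZ, add(S^4(Z), SZ))
  [2] S(add(SZ, add(S^4(Z), SZ)))
  [3] S(S(add(Z, add(S^4(Z), SZ))))
  [4] S(S(add(S^4(Z), SZ)))
  [5] S(S(S(add(SSSZ, SZ))))
  [6] S(S(S(S(add(SSZ, SZ)))))
  [7] S(S(S(S(S(add(SZ, SZ))))))
  [8] S(S(S(S(S(S(add(Z, SZ)))))))
  [9] S^7(Z)

Answer: SAME — A ⇓ S^7(Z), B ⇓ S^7(Z)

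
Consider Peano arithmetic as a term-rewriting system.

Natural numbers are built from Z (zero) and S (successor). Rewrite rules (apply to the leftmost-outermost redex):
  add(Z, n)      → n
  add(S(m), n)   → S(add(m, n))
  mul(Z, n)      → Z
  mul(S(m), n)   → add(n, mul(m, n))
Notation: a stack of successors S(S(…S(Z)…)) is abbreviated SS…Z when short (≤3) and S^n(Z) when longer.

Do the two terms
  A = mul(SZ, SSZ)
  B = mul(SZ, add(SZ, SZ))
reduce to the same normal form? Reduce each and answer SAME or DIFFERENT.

Answer: SAME — A ⇓ SSZ, B ⇓ SSZ

Reduction:
Term A:
  start: mul(SZ, SSZ)
  →1  add(SSZ, mul(Z, SSZ))
  →2  S(add(SZ, mul(Z, SSZ)))
  →3  S(S(add(Z, mul(Z, SSZ))))
  →4  S(S(mul(Z, SSZ)))
  →5  SSZ

Term B:
  start: mul(SZ, add(SZ, SZ))
  →1  add(add(SZ, SZ), mul(Z, add(SZ, SZ)))
  →2  add(S(add(Z, SZ)), mul(Z, add(SZ, SZ)))
  →3  S(add(add(Z, SZ), mul(Z, add(SZ, SZ))))
  →4  S(add(SZ, mul(Z, add(SZ, SZ))))
  →5  S(S(add(Z, mul(Z, add(SZ, SZ)))))
  →6  S(S(mul(Z, add(SZ, SZ))))
  →7  SSZ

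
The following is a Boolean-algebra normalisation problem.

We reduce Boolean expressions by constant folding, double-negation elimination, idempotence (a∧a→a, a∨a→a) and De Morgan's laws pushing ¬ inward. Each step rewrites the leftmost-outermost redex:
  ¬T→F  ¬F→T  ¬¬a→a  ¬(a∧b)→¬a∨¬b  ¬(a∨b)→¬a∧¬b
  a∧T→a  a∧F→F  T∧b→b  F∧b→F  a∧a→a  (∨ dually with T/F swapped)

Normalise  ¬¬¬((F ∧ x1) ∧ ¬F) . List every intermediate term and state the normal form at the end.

Answer: normal form = T  (in 6 steps)

Reduction:
  start: ¬¬¬((F ∧ x1) ∧ ¬F)
  →1  ¬((F ∧ x1) ∧ ¬F)
  →2  ¬(F ∧ x1) ∨ ¬¬F
  →3  (¬F ∨ ¬x1) ∨ ¬¬F
  →4  (T ∨ ¬x1) ∨ ¬¬F
  →5  T ∨ ¬¬F
  →6  T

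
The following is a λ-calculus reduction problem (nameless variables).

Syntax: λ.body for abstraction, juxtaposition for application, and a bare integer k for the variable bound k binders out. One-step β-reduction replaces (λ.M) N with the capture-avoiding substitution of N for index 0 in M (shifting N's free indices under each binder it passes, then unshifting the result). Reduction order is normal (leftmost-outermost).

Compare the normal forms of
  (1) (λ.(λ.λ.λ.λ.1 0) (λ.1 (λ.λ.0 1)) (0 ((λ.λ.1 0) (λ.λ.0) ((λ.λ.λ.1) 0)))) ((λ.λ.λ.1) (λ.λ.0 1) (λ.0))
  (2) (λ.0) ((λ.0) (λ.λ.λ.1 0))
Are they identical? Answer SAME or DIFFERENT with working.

Answer: DIFFERENT — A ⇓ λ.λ.1 0, B ⇓ λ.λ.λ.1 0

Reduction:
Term A:
  start: (λ.(λ.λ.λ.λ.1 0) (λ.1 (λ.λ.0 1)) (0 ((λ.λ.1 0) (λ.λ.0) ((λ.λ.λ.1) 0)))) ((λ.λ.λ.1) (λ.λ.0 1) (λ.0))
  step 1: (λ.λ.λ.λ.1 0) (λ.(λ.λ.λ.1) (λ.λ.0 1) (λ.0) (λ.λ.0 1)) ((λ.λ.λ.1) (λ.λ.0 1) (λ.0) ((λ.λ.1 0) (λ.λ.0) ((λ.λ.λ.1) ((λ.λ.λ.1) (λ.λ.0 1) (λ.0)))))
  step 2: (λ.λ.λ.1 0) ((λ.λ.λ.1) (λ.λ.0 1) (λ.0) ((λ.λ.1 0) (λ.λ.0) ((λ.λ.λ.1) ((λ.λ.λ.1) (λ.λ.0 1) (λ.0)))))
  step 3: λ.λ.1 0

Term B:
  start: (λ.0) ((λ.0) (λ.λ.λ.1 0))
  step 1: (λ.0) (λ.λ.λ.1 0)
  step 2: λ.λ.λ.1 0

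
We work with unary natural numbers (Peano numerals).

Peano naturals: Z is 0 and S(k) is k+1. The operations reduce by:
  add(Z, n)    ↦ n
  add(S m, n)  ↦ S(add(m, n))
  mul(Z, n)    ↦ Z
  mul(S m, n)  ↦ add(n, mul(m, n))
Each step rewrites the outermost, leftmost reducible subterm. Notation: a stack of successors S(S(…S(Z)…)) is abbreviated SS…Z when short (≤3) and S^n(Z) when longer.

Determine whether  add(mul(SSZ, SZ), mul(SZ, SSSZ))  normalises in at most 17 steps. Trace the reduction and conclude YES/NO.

  start: add(mul(SSZ, SZ), mul(SZ, SSSZ))
  [1] add(add(SZ, mul(SZ, SZ)), mul(SZ, SSSZ))
  [2] add(S(add(Z, mul(SZ, SZ))), mul(SZ, SSSZ))
  [3] S(add(add(Z, mul(SZ, SZ)), mul(SZ, SSSZ)))
  [4] S(add(mul(SZ, SZ), mul(SZ, SSSZ)))
  [5] S(add(add(SZ, mul(Z, SZ)), mul(SZ, SSSZ)))
  [6] S(add(S(add(Z, mul(Z, SZ))), mul(SZ, SSSZ)))
  [7] S(S(add(add(Z, mul(Z, SZ)), mul(SZ, SSSZ))))
  [8] S(S(add(mul(Z, SZ), mul(SZ, SSSZ))))
  [9] S(S(add(Z, mul(SZ, SSSZ))))
  [10] S(S(mul(SZ, SSSZ)))
  [11] S(S(add(SSSZ, mul(Z, SSSZ))))
  [12] S(S(S(add(SSZ, mul(Z, SSSZ)))))
  [13] S(S(S(S(add(SZ, mul(Z, SSSZ))))))
  [14] S(S(S(S(S(add(Z, mul(Z, SSSZ)))))))
  [15] S(S(S(S(S(mul(Z, SSSZ))))))
  [16] S^5(Z)

Answer: YES — reaches normal form S^5(Z) in 16 ≤ 17 steps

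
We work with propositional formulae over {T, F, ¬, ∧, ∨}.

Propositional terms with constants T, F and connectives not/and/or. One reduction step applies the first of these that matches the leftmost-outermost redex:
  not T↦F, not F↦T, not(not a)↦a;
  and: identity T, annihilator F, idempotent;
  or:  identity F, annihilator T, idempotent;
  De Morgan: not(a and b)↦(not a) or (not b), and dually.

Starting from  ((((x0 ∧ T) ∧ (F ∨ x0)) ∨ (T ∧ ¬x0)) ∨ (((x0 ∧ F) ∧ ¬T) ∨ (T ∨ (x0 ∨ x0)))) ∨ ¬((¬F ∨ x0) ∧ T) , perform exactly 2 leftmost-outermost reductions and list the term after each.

  start: ((((x0 ∧ T) ∧ (F ∨ x0)) ∨ (T ∧ ¬x0)) ∨ (((x0 ∧ F) ∧ ¬T) ∨ (T ∨ (x0 ∨ x0)))) ∨ ¬((¬F ∨ x0) ∧ T)
  →1  (((x0 ∧ (F ∨ x0)) ∨ (T ∧ ¬x0)) ∨ (((x0 ∧ F) ∧ ¬T) ∨ (T ∨ (x0 ∨ x0)))) ∨ ¬((¬F ∨ x0) ∧ T)
  →2  (((x0 ∧ x0) ∨ (T ∧ ¬x0)) ∨ (((x0 ∧ F) ∧ ¬T) ∨ (T ∨ (x0 ∨ x0)))) ∨ ¬((¬F ∨ x0) ∧ T)

Answer: after 2 steps: (((x0 ∧ x0) ∨ (T ∧ ¬x0)) ∨ (((x0 ∧ F) ∧ ¬T) ∨ (T ∨ (x0 ∨ x0)))) ∨ ¬((¬F ∨ x0) ∧ T)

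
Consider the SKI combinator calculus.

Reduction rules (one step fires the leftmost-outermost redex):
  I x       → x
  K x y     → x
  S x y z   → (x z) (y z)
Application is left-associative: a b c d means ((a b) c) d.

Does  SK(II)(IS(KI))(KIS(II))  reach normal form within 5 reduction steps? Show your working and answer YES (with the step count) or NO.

Answer: NO — after 5 steps the term is S(KI)(II), not yet normal

Working:
  start: SK(II)(IS(KI))(KIS(II))
  [1] K(IS(KI))(II(IS(KI)))(KIS(II))
  [2] IS(KI)(KIS(II))
  [3] S(KI)(KIS(II))
  [4] S(KI)(I(II))
  [5] S(KI)(II)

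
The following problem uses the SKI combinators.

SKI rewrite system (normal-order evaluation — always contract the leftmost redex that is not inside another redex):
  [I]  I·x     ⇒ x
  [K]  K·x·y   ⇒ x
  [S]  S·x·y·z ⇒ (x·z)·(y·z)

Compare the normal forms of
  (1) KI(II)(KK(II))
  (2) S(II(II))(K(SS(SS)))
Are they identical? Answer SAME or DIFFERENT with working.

Answer: DIFFERENT — A ⇓ K, B ⇓ SI(K(SS(SS)))

Derivation:
Term A:
  start: KI(II)(KK(II))
  →1  I(KK(II))
  →2  KK(II)
  →3  K

Term B:
  start: S(II(II))(K(SS(SS)))
  →1  S(I(II))(K(SS(SS)))
  →2  S(II)(K(SS(SS)))
  →3  SI(K(SS(SS)))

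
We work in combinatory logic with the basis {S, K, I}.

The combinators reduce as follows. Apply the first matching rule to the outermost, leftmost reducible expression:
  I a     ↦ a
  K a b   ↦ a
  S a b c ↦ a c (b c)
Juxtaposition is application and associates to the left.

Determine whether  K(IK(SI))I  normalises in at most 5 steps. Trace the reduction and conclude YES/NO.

Answer: YES — reaches normal form K(SI) in 2 ≤ 5 steps

Derivation:
  start: K(IK(SI))I
  [1] IK(SI)
  [2] K(SI)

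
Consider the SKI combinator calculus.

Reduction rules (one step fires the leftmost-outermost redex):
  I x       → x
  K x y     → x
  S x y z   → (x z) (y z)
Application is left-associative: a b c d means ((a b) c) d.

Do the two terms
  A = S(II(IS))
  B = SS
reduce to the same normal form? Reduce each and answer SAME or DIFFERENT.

Term A:
  start: S(II(IS))
  [1] S(I(IS))
  [2] S(IS)
  [3] SS

Term B:
  start: SS

Answer: SAME — A ⇓ SS, B ⇓ SS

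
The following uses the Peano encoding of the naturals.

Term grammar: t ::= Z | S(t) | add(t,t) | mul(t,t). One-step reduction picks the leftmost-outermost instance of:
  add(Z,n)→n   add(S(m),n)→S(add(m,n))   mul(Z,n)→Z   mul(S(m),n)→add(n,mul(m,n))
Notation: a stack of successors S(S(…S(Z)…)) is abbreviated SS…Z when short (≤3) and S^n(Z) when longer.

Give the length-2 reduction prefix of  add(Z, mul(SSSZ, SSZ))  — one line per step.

Answer: after 2 steps: add(SSZ, mul(SSZ, SSZ))

Reduction:
  start: add(Z, mul(SSSZ, SSZ))
  →1  mul(SSSZ, SSZ)
  →2  add(SSZ, mul(SSZ, SSZ))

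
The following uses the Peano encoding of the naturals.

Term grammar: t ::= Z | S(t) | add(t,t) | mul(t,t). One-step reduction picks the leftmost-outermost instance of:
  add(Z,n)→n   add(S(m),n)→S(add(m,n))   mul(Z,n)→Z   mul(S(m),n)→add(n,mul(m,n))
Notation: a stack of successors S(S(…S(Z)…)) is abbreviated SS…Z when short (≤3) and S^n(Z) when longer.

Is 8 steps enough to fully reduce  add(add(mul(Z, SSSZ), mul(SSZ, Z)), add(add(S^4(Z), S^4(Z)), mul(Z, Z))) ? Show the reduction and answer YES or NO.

  start: add(add(mul(Z, SSSZ), mul(SSZ, Z)), add(add(S^4(Z), S^4(Z)), mul(Z, Z)))
  step 1: add(add(Z, mul(SSZ, Z)), add(add(S^4(Z), S^4(Z)), mul(Z, Z)))
  step 2: add(mul(SSZ, Z), add(add(S^4(Z), S^4(Z)), mul(Z, Z)))
  step 3: add(add(Z, mul(SZ, Z)), add(add(S^4(Z), S^4(Z)), mul(Z, Z)))
  step 4: add(mul(SZ, Z), add(add(S^4(Z), S^4(Z)), mul(Z, Z)))
  step 5: add(add(Z, mul(Z, Z)), add(add(S^4(Z), S^4(Z)), mul(Z, Z)))
  step 6: add(mul(Z, Z), add(add(S^4(Z), S^4(Z)), mul(Z, Z)))
  step 7: add(Z, add(add(S^4(Z), S^4(Z)), mul(Z, Z)))
  step 8: add(add(S^4(Z), S^4(Z)), mul(Z, Z))

Answer: NO — after 8 steps the term is add(add(S^4(Z), S^4(Z)), mul(Z, Z)), not yet normal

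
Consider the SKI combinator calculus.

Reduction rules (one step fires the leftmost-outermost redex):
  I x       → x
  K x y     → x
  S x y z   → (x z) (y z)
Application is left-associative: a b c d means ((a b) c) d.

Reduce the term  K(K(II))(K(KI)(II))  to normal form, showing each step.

  start: K(K(II))(K(KI)(II))
  step 1: K(II)
  step 2: KI

Answer: normal form = KI  (in 2 steps)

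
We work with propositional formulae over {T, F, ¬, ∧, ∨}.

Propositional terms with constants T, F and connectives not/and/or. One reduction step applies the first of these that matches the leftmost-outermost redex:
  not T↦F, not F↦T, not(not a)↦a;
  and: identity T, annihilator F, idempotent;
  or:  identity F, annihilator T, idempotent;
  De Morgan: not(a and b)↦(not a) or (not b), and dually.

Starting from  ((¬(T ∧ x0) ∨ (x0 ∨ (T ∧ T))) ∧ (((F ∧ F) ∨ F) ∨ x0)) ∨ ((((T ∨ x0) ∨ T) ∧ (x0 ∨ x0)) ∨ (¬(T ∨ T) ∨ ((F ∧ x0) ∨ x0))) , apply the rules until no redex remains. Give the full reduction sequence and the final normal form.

  start: ((¬(T ∧ x0) ∨ (x0 ∨ (T ∧ T))) ∧ (((F ∧ F) ∨ F) ∨ x0)) ∨ ((((T ∨ x0) ∨ T) ∧ (x0 ∨ x0)) ∨ (¬(T ∨ T) ∨ ((F ∧ x0) ∨ x0)))
  →1  (((¬T ∨ ¬x0) ∨ (x0 ∨ (T ∧ T))) ∧ (((F ∧ F) ∨ F) ∨ x0)) ∨ ((((T ∨ x0) ∨ T) ∧ (x0 ∨ x0)) ∨ (¬(T ∨ T) ∨ ((F ∧ x0) ∨ x0)))
  →2  (((F ∨ ¬x0) ∨ (x0 ∨ (T ∧ T))) ∧ (((F ∧ F) ∨ F) ∨ x0)) ∨ ((((T ∨ x0) ∨ T) ∧ (x0 ∨ x0)) ∨ (¬(T ∨ T) ∨ ((F ∧ x0) ∨ x0)))
  →3  ((¬x0 ∨ (x0 ∨ (T ∧ T))) ∧ (((F ∧ F) ∨ F) ∨ x0)) ∨ ((((T ∨ x0) ∨ T) ∧ (x0 ∨ x0)) ∨ (¬(T ∨ T) ∨ ((F ∧ x0) ∨ x0)))
  →4  ((¬x0 ∨ (x0 ∨ T)) ∧ (((F ∧ F) ∨ F) ∨ x0)) ∨ ((((T ∨ x0) ∨ T) ∧ (x0 ∨ x0)) ∨ (¬(T ∨ T) ∨ ((F ∧ x0) ∨ x0)))
  →5  ((¬x0 ∨ T) ∧ (((F ∧ F) ∨ F) ∨ x0)) ∨ ((((T ∨ x0) ∨ T) ∧ (x0 ∨ x0)) ∨ (¬(T ∨ T) ∨ ((F ∧ x0) ∨ x0)))
  →6  (T ∧ (((F ∧ F) ∨ F) ∨ x0)) ∨ ((((T ∨ x0) ∨ T) ∧ (x0 ∨ x0)) ∨ (¬(T ∨ T) ∨ ((F ∧ x0) ∨ x0)))
  →7  (((F ∧ F) ∨ F) ∨ x0) ∨ ((((T ∨ x0) ∨ T) ∧ (x0 ∨ x0)) ∨ (¬(T ∨ T) ∨ ((F ∧ x0) ∨ x0)))
  →8  ((F ∧ F) ∨ x0) ∨ ((((T ∨ x0) ∨ T) ∧ (x0 ∨ x0)) ∨ (¬(T ∨ T) ∨ ((F ∧ x0) ∨ x0)))
  →9  (F ∨ x0) ∨ ((((T ∨ x0) ∨ T) ∧ (x0 ∨ x0)) ∨ (¬(T ∨ T) ∨ ((F ∧ x0) ∨ x0)))
  →10  x0 ∨ ((((T ∨ x0) ∨ T) ∧ (x0 ∨ x0)) ∨ (¬(T ∨ T) ∨ ((F ∧ x0) ∨ x0)))
  →11  x0 ∨ ((T ∧ (x0 ∨ x0)) ∨ (¬(T ∨ T) ∨ ((F ∧ x0) ∨ x0)))
  →12  x0 ∨ ((x0 ∨ x0) ∨ (¬(T ∨ T) ∨ ((F ∧ x0) ∨ x0)))
  →13  x0 ∨ (x0 ∨ (¬(T ∨ T) ∨ ((F ∧ x0) ∨ x0)))
  →14  x0 ∨ (x0 ∨ ((¬T ∧ ¬T) ∨ ((F ∧ x0) ∨ x0)))
  →15  x0 ∨ (x0 ∨ (¬T ∨ ((F ∧ x0) ∨ x0)))
  →16  x0 ∨ (x0 ∨ (F ∨ ((F ∧ x0) ∨ x0)))
  →17  x0 ∨ (x0 ∨ ((F ∧ x0) ∨ x0))
  →18  x0 ∨ (x0 ∨ (F ∨ x0))
  →19  x0 ∨ (x0 ∨ x0)
  →20  x0 ∨ x0
  →21  x0

Answer: normal form = x0  (in 21 steps)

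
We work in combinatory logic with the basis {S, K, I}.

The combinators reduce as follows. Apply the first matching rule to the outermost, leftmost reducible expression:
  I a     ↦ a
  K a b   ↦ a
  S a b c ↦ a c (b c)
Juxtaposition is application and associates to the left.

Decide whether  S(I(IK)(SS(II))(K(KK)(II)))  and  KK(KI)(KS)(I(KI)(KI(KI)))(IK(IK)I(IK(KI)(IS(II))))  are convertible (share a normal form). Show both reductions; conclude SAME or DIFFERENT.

Term A:
  start: S(I(IK)(SS(II))(K(KK)(II)))
  [1] S(IK(SS(II))(K(KK)(II)))
  [2] S(K(SS(II))(K(KK)(II)))
  [3] S(SS(II))
  [4] S(SSI)

Term B:
  start: KK(KI)(KS)(I(KI)(KI(KI)))(IK(IK)I(IK(KI)(IS(II))))
  [1] K(KS)(I(KI)(KI(KI)))(IK(IK)I(IK(KI)(IS(II))))
  [2] KS(IK(IK)I(IK(KI)(IS(II))))
  [3] S

Answer: DIFFERENT — A ⇓ S(SSI), B ⇓ S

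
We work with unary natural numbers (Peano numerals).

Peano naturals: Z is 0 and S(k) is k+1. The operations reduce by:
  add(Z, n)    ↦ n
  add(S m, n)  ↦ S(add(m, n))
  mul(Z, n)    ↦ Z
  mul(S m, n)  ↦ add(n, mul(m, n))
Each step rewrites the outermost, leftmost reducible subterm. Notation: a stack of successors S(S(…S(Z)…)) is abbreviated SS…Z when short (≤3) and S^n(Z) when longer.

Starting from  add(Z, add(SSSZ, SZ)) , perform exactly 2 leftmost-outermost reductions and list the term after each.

  start: add(Z, add(SSSZ, SZ))
  step 1: add(SSSZ, SZ)
  step 2: S(add(SSZ, SZ))

Answer: after 2 steps: S(add(SSZ, SZ))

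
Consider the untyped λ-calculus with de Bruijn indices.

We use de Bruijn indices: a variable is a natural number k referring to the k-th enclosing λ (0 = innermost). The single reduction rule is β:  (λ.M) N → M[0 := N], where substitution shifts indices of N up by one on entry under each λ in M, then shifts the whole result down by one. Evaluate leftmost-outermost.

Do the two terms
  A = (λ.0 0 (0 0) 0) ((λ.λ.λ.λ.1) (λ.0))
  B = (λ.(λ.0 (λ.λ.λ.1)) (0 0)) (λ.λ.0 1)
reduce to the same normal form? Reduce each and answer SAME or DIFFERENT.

Term A:
  start: (λ.0 0 (0 0) 0) ((λ.λ.λ.λ.1) (λ.0))
  →1  (λ.λ.λ.λ.1) (λ.0) ((λ.λ.λ.λ.1) (λ.0)) ((λ.λ.λ.λ.1) (λ.0) ((λ.λ.λ.λ.1) (λ.0))) ((λ.λ.λ.λ.1) (λ.0))
  →2  (λ.λ.λ.1) ((λ.λ.λ.λ.1) (λ.0)) ((λ.λ.λ.λ.1) (λ.0) ((λ.λ.λ.λ.1) (λ.0))) ((λ.λ.λ.λ.1) (λ.0))
  →3  (λ.λ.1) ((λ.λ.λ.λ.1) (λ.0) ((λ.λ.λ.λ.1) (λ.0))) ((λ.λ.λ.λ.1) (λ.0))
  →4  (λ.(λ.λ.λ.λ.1) (λ.0) ((λ.λ.λ.λ.1) (λ.0))) ((λ.λ.λ.λ.1) (λ.0))
  →5  (λ.λ.λ.λ.1) (λ.0) ((λ.λ.λ.λ.1) (λ.0))
  →6  (λ.λ.λ.1) ((λ.λ.λ.λ.1) (λ.0))
  →7  λ.λ.1

Term B:
  start: (λ.(λ.0 (λ.λ.λ.1)) (0 0)) (λ.λ.0 1)
  →1  (λ.0 (λ.λ.λ.1)) ((λ.λ.0 1) (λ.λ.0 1))
  →2  (λ.λ.0 1) (λ.λ.0 1) (λ.λ.λ.1)
  →3  (λ.0 (λ.λ.0 1)) (λ.λ.λ.1)
  →4  (λ.λ.λ.1) (λ.λ.0 1)
  →5  λ.λ.1

Answer: SAME — A ⇓ λ.λ.1, B ⇓ λ.λ.1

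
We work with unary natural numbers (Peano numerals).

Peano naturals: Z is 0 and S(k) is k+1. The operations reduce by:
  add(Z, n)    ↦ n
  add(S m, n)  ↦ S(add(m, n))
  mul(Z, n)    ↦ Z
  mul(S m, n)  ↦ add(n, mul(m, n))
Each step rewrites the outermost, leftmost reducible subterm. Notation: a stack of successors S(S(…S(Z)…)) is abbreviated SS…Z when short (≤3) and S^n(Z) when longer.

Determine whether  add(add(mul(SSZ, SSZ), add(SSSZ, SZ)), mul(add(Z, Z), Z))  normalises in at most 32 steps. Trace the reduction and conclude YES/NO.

Answer: YES — reaches normal form S^8(Z) in 29 ≤ 32 steps

Derivation:
  start: add(add(mul(SSZ, SSZ), add(SSSZ, SZ)), mul(add(Z, Z), Z))
  step 1: add(add(add(SSZ, mul(SZ, SSZ)), add(SSSZ, SZ)), mul(add(Z, Z), Z))
  step 2: add(add(S(add(SZ, mul(SZ, SSZ))), add(SSSZ, SZ)), mul(add(Z, Z), Z))
  step 3: add(S(add(add(SZ, mul(SZ, SSZ)), add(SSSZ, SZ))), mul(add(Z, Z), Z))
  step 4: S(add(add(add(SZ, mul(SZ, SSZ)), add(SSSZ, SZ)), mul(add(Z, Z), Z)))
  step 5: S(add(add(S(add(Z, mul(SZ, SSZ))), add(SSSZ, SZ)), mul(add(Z, Z), Z)))
  step 6: S(add(S(add(add(Z, mul(SZ, SSZ)), add(SSSZ, SZ))), mul(add(Z, Z), Z)))
  step 7: S(S(add(add(add(Z, mul(SZ, SSZ)), add(SSSZ, SZ)), mul(add(Z, Z), Z))))
  step 8: S(S(add(add(mul(SZ, SSZ), add(SSSZ, SZ)), mul(add(Z, Z), Z))))
  step 9: S(S(add(add(add(SSZ, mul(Z, SSZ)), add(SSSZ, SZ)), mul(add(Z, Z), Z))))
  step 10: S(S(add(add(S(add(SZ, mul(Z, SSZ))), add(SSSZ, SZ)), mul(add(Z, Z), Z))))
  step 11: S(S(add(S(add(add(SZ, mul(Z, SSZ)), add(SSSZ, SZ))), mul(add(Z, Z), Z))))
  step 12: S(S(S(add(add(add(SZ, mul(Z, SSZ)), add(SSSZ, SZ)), mul(add(Z, Z), Z)))))
  step 13: S(S(S(add(add(S(add(Z, mul(Z, SSZ))), add(SSSZ, SZ)), mul(add(Z, Z), Z)))))
  step 14: S(S(S(add(S(add(add(Z, mul(Z, SSZ)), add(SSSZ, SZ))), mul(add(Z, Z), Z)))))
  step 15: S(S(S(S(add(add(add(Z, mul(Z, SSZ)), add(SSSZ, SZ)), mul(add(Z, Z), Z))))))
  step 16: S(S(S(S(add(add(mul(Z, SSZ), add(SSSZ, SZ)), mul(add(Z, Z), Z))))))
  step 17: S(S(S(S(add(add(Z, add(SSSZ, SZ)), mul(add(Z, Z), Z))))))
  step 18: S(S(S(S(add(add(SSSZ, SZ), mul(add(Z, Z), Z))))))
  step 19: S(S(S(S(add(S(add(SSZ, SZ)), mul(add(Z, Z), Z))))))
  step 20: S(S(S(S(S(add(add(SSZ, SZ), mul(add(Z, Z), Z)))))))
  step 21: S(S(S(S(S(add(S(add(SZ, SZ)), mul(add(Z, Z), Z)))))))
  step 22: S(S(S(S(S(S(add(add(SZ, SZ), mul(add(Z, Z), Z))))))))
  step 23: S(S(S(S(S(S(add(S(add(Z, SZ)), mul(add(Z, Z), Z))))))))
  step 24: S(S(S(S(S(S(S(add(add(Z, SZ), mul(add(Z, Z), Z)))))))))
  step 25: S(S(S(S(S(S(S(add(SZ, mul(add(Z, Z), Z)))))))))
  step 26: S(S(S(S(S(S(S(S(add(Z, mul(add(Z, Z), Z))))))))))
  step 27: S(S(S(S(S(S(S(S(mul(add(Z, Z), Z)))))))))
  step 28: S(S(S(S(S(S(S(S(mul(Z, Z)))))))))
  step 29: S^8(Z)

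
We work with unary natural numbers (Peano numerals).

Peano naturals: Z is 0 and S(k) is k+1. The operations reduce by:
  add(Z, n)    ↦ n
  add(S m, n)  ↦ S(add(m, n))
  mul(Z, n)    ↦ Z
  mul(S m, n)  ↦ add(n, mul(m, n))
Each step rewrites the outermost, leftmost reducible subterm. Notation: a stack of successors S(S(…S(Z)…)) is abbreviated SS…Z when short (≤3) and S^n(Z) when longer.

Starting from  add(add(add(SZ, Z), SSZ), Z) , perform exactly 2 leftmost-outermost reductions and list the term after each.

  start: add(add(add(SZ, Z), SSZ), Z)
  step 1: add(add(S(add(Z, Z)), SSZ), Z)
  step 2: add(S(add(add(Z, Z), SSZ)), Z)

Answer: after 2 steps: add(S(add(add(Z, Z), SSZ)), Z)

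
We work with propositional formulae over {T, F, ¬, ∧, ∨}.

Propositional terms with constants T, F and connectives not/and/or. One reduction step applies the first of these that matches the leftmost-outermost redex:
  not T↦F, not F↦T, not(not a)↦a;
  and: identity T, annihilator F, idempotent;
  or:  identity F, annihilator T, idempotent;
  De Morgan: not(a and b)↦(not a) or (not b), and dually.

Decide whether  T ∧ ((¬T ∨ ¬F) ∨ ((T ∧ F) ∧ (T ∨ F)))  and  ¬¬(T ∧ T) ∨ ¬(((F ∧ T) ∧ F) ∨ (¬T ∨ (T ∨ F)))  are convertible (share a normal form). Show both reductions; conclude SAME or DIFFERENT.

Term A:
  start: T ∧ ((¬T ∨ ¬F) ∨ ((T ∧ F) ∧ (T ∨ F)))
  →1  (¬T ∨ ¬F) ∨ ((T ∧ F) ∧ (T ∨ F))
  →2  (F ∨ ¬F) ∨ ((T ∧ F) ∧ (T ∨ F))
  →3  ¬F ∨ ((T ∧ F) ∧ (T ∨ F))
  →4  T ∨ ((T ∧ F) ∧ (T ∨ F))
  →5  T

Term B:
  start: ¬¬(T ∧ T) ∨ ¬(((F ∧ T) ∧ F) ∨ (¬T ∨ (T ∨ F)))
  →1  (T ∧ T) ∨ ¬(((F ∧ T) ∧ F) ∨ (¬T ∨ (T ∨ F)))
  →2  T ∨ ¬(((F ∧ T) ∧ F) ∨ (¬T ∨ (T ∨ F)))
  →3  T

Answer: SAME — A ⇓ T, B ⇓ T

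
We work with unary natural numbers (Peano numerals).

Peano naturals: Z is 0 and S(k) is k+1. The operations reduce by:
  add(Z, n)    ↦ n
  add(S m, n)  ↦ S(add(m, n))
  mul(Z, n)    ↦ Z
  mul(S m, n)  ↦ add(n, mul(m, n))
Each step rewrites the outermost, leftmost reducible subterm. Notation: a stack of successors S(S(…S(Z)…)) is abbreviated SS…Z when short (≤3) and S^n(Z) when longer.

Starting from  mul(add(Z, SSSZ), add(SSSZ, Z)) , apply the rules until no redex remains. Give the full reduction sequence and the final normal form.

  start: mul(add(Z, SSSZ), add(SSSZ, Z))
  →1  mul(SSSZ, add(SSSZ, Z))
  →2  add(add(SSSZ, Z), mul(SSZ, add(SSSZ, Z)))
  →3  add(S(add(SSZ, Z)), mul(SSZ, add(SSSZ, Z)))
  →4  S(add(add(SSZ, Z), mul(SSZ, add(SSSZ, Z))))
  →5  S(add(S(add(SZ, Z)), mul(SSZ, add(SSSZ, Z))))
  →6  S(S(add(add(SZ, Z), mul(SSZ, add(SSSZ, Z)))))
  →7  S(S(add(S(add(Z, Z)), mul(SSZ, add(SSSZ, Z)))))
  →8  S(S(S(add(add(Z, Z), mul(SSZ, add(SSSZ, Z))))))
  →9  S(S(S(add(Z, mul(SSZ, add(SSSZ, Z))))))
  →10  S(S(S(mul(SSZ, add(SSSZ, Z)))))
  →11  S(S(S(add(add(SSSZ, Z), mul(SZ, add(SSSZ, Z))))))
  →12  S(S(S(add(S(add(SSZ, Z)), mul(SZ, add(SSSZ, Z))))))
  →13  S(S(S(S(add(add(SSZ, Z), mul(SZ, add(SSSZ, Z)))))))
  →14  S(S(S(S(add(S(add(SZ, Z)), mul(SZ, add(SSSZ, Z)))))))
  →15  S(S(S(S(S(add(add(SZ, Z), mul(SZ, add(SSSZ, Z))))))))
  →16  S(S(S(S(S(add(S(add(Z, Z)), mul(SZ, add(SSSZ, Z))))))))
  →17  S(S(S(S(S(S(add(add(Z, Z), mul(SZ, add(SSSZ, Z)))))))))
  →18  S(S(S(S(S(S(add(Z, mul(SZ, add(SSSZ, Z)))))))))
  →19  S(S(S(S(S(S(mul(SZ, add(SSSZ, Z))))))))
  →20  S(S(S(S(S(S(add(add(SSSZ, Z), mul(Z, add(SSSZ, Z)))))))))
  →21  S(S(S(S(S(S(add(S(add(SSZ, Z)), mul(Z, add(SSSZ, Z)))))))))
  →22  S(S(S(S(S(S(S(add(add(SSZ, Z), mul(Z, add(SSSZ, Z))))))))))
  →23  S(S(S(S(S(S(S(add(S(add(SZ, Z)), mul(Z, add(SSSZ, Z))))))))))
  →24  S(S(S(S(S(S(S(S(add(add(SZ, Z), mul(Z, add(SSSZ, Z)))))))))))
  →25  S(S(S(S(S(S(S(S(add(S(add(Z, Z)), mul(Z, add(SSSZ, Z)))))))))))
  →26  S(S(S(S(S(S(S(S(S(add(add(Z, Z), mul(Z, add(SSSZ, Z))))))))))))
  →27  S(S(S(S(S(S(S(S(S(add(Z, mul(Z, add(SSSZ, Z))))))))))))
  →28  S(S(S(S(S(S(S(S(S(mul(Z, add(SSSZ, Z)))))))))))
  →29  S^9(Z)

Answer: normal form = S^9(Z)  (in 29 steps)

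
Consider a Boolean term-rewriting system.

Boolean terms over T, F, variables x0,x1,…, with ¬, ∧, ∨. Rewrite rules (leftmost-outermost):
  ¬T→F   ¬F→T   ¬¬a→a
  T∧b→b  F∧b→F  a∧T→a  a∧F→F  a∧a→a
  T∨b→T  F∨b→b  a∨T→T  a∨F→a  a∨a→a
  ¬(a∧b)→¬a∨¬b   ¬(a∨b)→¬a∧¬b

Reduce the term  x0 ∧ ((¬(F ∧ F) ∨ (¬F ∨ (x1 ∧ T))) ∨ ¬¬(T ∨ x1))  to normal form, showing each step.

  start: x0 ∧ ((¬(F ∧ F) ∨ (¬F ∨ (x1 ∧ T))) ∨ ¬¬(T ∨ x1))
  [1] x0 ∧ (((¬F ∨ ¬F) ∨ (¬F ∨ (x1 ∧ T))) ∨ ¬¬(T ∨ x1))
  [2] x0 ∧ ((¬F ∨ (¬F ∨ (x1 ∧ T))) ∨ ¬¬(T ∨ x1))
  [3] x0 ∧ ((T ∨ (¬F ∨ (x1 ∧ T))) ∨ ¬¬(T ∨ x1))
  [4] x0 ∧ (T ∨ ¬¬(T ∨ x1))
  [5] x0 ∧ T
  [6] x0

Answer: normal form = x0  (in 6 steps)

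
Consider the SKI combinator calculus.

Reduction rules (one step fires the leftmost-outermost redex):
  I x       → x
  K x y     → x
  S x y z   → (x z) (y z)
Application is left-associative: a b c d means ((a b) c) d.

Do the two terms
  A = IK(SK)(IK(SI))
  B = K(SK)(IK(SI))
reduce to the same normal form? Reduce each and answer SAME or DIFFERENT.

Answer: SAME — A ⇓ SK, B ⇓ SK

Derivation:
Term A:
  start: IK(SK)(IK(SI))
  step 1: K(SK)(IK(SI))
  step 2: SK

Term B:
  start: K(SK)(IK(SI))
  step 1: SK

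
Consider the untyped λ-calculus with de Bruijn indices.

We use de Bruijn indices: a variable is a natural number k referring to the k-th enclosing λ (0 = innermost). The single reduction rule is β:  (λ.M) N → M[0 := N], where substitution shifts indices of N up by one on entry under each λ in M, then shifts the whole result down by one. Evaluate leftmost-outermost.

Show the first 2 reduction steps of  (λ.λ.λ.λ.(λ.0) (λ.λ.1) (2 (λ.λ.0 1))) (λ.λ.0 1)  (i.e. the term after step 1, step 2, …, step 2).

Answer: after 2 steps: λ.λ.λ.(λ.λ.1) (2 (λ.λ.0 1))

Derivation:
  start: (λ.λ.λ.λ.(λ.0) (λ.λ.1) (2 (λ.λ.0 1))) (λ.λ.0 1)
  →1  λ.λ.λ.(λ.0) (λ.λ.1) (2 (λ.λ.0 1))
  →2  λ.λ.λ.(λ.λ.1) (2 (λ.λ.0 1))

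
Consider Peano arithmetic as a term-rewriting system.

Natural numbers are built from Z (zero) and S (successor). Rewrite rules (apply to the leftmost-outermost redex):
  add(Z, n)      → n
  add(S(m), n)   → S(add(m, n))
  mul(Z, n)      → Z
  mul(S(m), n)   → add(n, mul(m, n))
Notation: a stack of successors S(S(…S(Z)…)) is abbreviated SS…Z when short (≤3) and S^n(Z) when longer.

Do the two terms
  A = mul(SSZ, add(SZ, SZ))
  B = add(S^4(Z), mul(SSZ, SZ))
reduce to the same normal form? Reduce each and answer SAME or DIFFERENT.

Term A:
  start: mul(SSZ, add(SZ, SZ))
  [1] add(add(SZ, SZ), mul(SZ, add(SZ, SZ)))
  [2] add(S(add(Z, SZ)), mul(SZ, add(SZ, SZ)))
  [3] S(add(add(Z, SZ), mul(SZ, add(SZ, SZ))))
  [4] S(add(SZ, mul(SZ, add(SZ, SZ))))
  [5] S(S(add(Z, mul(SZ, add(SZ, SZ)))))
  [6] S(S(mul(SZ, add(SZ, SZ))))
  [7] S(S(add(add(SZ, SZ), mul(Z, add(SZ, SZ)))))
  [8] S(S(add(S(add(Z, SZ)), mul(Z, add(SZ, SZ)))))
  [9] S(S(S(add(add(Z, SZ), mul(Z, add(SZ, SZ))))))
  [10] S(S(S(add(SZ, mul(Z, add(SZ, SZ))))))
  [11] S(S(S(S(add(Z, mul(Z, add(SZ, SZ)))))))
  [12] S(S(S(S(mul(Z, add(SZ, SZ))))))
  [13] S^4(Z)

Term B:
  start: add(S^4(Z), mul(SSZ, SZ))
  [1] S(add(SSSZ, mul(SSZ, SZ)))
  [2] S(S(add(SSZ, mul(SSZ, SZ))))
  [3] S(S(S(add(SZ, mul(SSZ, SZ)))))
  [4] S(S(S(S(add(Z, mul(SSZ, SZ))))))
  [5] S(S(S(S(mul(SSZ, SZ)))))
  [6] S(S(S(S(add(SZ, mul(SZ, SZ))))))
  [7] S(S(S(S(S(add(Z, mul(SZ, SZ)))))))
  [8] S(S(S(S(S(mul(SZ, SZ))))))
  [9] S(S(S(S(S(add(SZ, mul(Z, SZ)))))))
  [10] S(S(S(S(S(S(add(Z, mul(Z, SZ))))))))
  [11] S(S(S(S(S(S(mul(Z, SZ)))))))
  [12] S^6(Z)

Answer: DIFFERENT — A ⇓ S^4(Z), B ⇓ S^6(Z)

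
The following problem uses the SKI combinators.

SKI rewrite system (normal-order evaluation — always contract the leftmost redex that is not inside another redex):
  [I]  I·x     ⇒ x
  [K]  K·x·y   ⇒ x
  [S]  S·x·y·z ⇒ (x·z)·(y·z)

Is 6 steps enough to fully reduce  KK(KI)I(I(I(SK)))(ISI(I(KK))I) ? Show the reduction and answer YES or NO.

  start: KK(KI)I(I(I(SK)))(ISI(I(KK))I)
  →1  KI(I(I(SK)))(ISI(I(KK))I)
  →2  I(ISI(I(KK))I)
  →3  ISI(I(KK))I
  →4  SI(I(KK))I
  →5  II(I(KK)I)
  →6  I(I(KK)I)

Answer: NO — after 6 steps the term is I(I(KK)I), not yet normal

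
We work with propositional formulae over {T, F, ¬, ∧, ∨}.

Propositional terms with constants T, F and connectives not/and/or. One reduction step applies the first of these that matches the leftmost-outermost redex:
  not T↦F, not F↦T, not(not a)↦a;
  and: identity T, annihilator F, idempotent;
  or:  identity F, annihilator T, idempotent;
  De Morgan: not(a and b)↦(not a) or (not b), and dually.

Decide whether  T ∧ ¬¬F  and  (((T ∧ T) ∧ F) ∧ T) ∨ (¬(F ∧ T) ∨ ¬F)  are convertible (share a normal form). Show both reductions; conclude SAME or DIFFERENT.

Answer: DIFFERENT — A ⇓ F, B ⇓ T

Derivation:
Term A:
  start: T ∧ ¬¬F
  →1  ¬¬F
  →2  F

Term B:
  start: (((T ∧ T) ∧ F) ∧ T) ∨ (¬(F ∧ T) ∨ ¬F)
  →1  ((T ∧ T) ∧ F) ∨ (¬(F ∧ T) ∨ ¬F)
  →2  F ∨ (¬(F ∧ T) ∨ ¬F)
  →3  ¬(F ∧ T) ∨ ¬F
  →4  (¬F ∨ ¬T) ∨ ¬F
  →5  (T ∨ ¬T) ∨ ¬F
  →6  T ∨ ¬F
  →7  T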